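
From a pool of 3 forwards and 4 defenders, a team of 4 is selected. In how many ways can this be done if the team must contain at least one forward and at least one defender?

Unrestricted: C(7,4) = 35 ways to pick any 4 of the 7.
Subtract selections that omit an entire group: no forwards → C(4,4) = 1; no defenders → C(3,4) = 0.
Both groups omitted at once is impossible, so 35 − 1 = 34.

34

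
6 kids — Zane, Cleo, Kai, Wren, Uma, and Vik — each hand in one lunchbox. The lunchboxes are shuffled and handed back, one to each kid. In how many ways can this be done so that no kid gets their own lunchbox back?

265

Count assignments avoiding every fixed point. For any j of the 6 kids fixed to their own lunchbox, the other 6−j can be arranged in (6−j)! ways.
By inclusion–exclusion this is Σ_{j=0}^{6} (−1)^j C(6,j)·(6−j)!.
Computing: 720 − 720 + 360 − 120 + 30 − 6 + 1 = 265.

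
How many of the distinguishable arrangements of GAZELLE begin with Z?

With the first slot taken by Z, it remains to arrange the other 6 letters (GAELLE).
Those 6 letters have E appearing twice and L appearing twice, giving (6)!/(2!·2!) = 180.

180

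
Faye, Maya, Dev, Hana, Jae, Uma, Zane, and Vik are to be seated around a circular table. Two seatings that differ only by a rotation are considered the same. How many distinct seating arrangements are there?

Around a circle, 8 distinct people have 8!/8 = (7)! = 5040 rotationally distinct seatings.

5040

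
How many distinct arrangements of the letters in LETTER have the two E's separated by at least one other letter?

There are 6!/(2!·2!) = 180 arrangements of LETTER in total.
Arrangements with the E's together: treat EE as one letter, giving (5)!/(2!) = 60.
Hence 180 − 60 = 120.

120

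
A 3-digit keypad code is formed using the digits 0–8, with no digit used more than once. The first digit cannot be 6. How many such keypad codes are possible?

448

The first digit has 9−1 = 8 choices (anything except 6).
The remaining 2 digits are filled from the other 8 symbols without repetition: 8 × 7 = 56.
Total: 8 × 56 = 448.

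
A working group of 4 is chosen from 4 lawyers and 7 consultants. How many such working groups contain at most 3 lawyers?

Split by how many lawyers are chosen (0 through 3).
Sum: C(4,0)·C(7,4) + C(4,1)·C(7,3) + C(4,2)·C(7,2) + C(4,3)·C(7,1) = 35 + 140 + 126 + 28 = 329.

329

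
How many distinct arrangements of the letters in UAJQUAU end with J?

60

With the last slot taken by J, it remains to arrange the other 6 letters (UAQUAU).
Those 6 letters have A appearing twice and U appearing 3 times, giving (6)!/(3!·2!) = 60.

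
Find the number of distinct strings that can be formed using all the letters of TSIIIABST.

The 9 letters of TSIIIABST have repeats: I appearing 3 times, S appearing twice, and T appearing twice.
Dividing 9! = 362880 by 3!·2!·2! = 24 for the repeated letters gives 15120.

15120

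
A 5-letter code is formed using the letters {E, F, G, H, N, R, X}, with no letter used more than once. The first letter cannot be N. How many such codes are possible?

The first letter has 7−1 = 6 choices (anything except N).
The remaining 4 letters are filled from the other 6 symbols without repetition: 6 × 5 × 4 × 3 = 360.
Total: 6 × 360 = 2160.

2160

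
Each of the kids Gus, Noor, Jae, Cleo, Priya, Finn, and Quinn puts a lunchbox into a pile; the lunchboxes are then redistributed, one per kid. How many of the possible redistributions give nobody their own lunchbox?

1854

This is the derangement count D_7: permutations of 7 items with no fixed point.
By inclusion–exclusion this is Σ_{j=0}^{7} (−1)^j C(7,j)·(7−j)!.
Computing: 5040 − 5040 + 2520 − 840 + 210 − 42 + 7 − 1 = 1854.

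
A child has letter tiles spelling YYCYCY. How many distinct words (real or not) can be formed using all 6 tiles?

The 6 letters of YYCYCY have repeats: C appearing twice and Y appearing 4 times.
So there are 6! / (4!·2!) = 15 distinguishable arrangements.

15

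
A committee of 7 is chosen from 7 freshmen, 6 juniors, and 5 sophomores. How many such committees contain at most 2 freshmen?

Split by how many freshmen are chosen (0 through 2).
Sum: C(7,0)·C(11,7) + C(7,1)·C(11,6) + C(7,2)·C(11,5) = 330 + 3234 + 9702 = 13266.

13266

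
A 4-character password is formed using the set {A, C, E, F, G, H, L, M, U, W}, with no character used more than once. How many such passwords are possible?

5040

Choose and order 4 of the 10 symbols: the first character has 10 options, the next 9, then 8, 7.
10 × 9 × 8 × 7 = 5040.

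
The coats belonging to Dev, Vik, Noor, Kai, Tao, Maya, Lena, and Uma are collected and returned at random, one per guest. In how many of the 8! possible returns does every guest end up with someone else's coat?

14833

Count assignments avoiding every fixed point. For any j of the 8 guests fixed to their own coat, the other 8−j can be arranged in (8−j)! ways.
By inclusion–exclusion this is Σ_{j=0}^{8} (−1)^j C(8,j)·(8−j)!.
Computing: 40320 − 40320 + 20160 − 6720 + 1680 − 336 + 56 − 8 + 1 = 14833.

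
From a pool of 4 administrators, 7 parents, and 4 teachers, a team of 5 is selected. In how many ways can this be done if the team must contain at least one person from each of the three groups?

2044

Unrestricted: C(15,5) = 3003 ways to pick any 5 of the 15.
Subtract selections that omit an entire group: no administrators → C(11,5) = 462; no parents → C(8,5) = 56; no teachers → C(11,5) = 462.
Add back selections omitting two groups (i.e. drawn from a single group): C(4,5) + C(7,5) + C(4,5) = 21.
By inclusion–exclusion: 3003 − 980 + 21 = 2044.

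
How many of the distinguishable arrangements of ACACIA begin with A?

30

Fix A in the first position and arrange the remaining 5 letters.
Those 5 letters have A appearing twice and C appearing twice, giving (5)!/(2!·2!) = 30.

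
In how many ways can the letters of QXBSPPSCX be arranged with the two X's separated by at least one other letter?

35280

There are 9!/(2!·2!·2!) = 45360 arrangements of QXBSPPSCX in total.
Arrangements with the X's together: treat XX as one letter, giving (8)!/(2!·2!) = 10080.
Hence 45360 − 10080 = 35280.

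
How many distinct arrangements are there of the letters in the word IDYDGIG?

630

The 7 letters of IDYDGIG have repeats: D appearing twice, G appearing twice, and I appearing twice.
Dividing 7! = 5040 by 2!·2!·2! = 8 for the repeated letters gives 630.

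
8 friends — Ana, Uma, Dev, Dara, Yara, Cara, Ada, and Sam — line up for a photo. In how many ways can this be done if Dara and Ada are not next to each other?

There are 8! = 40320 arrangements in all. If Dara and Ada are adjacent, merging them into one block gives 2·(7)! = 10080 arrangements.
So 40320 − 10080 = 30240 arrangements keep them apart.

30240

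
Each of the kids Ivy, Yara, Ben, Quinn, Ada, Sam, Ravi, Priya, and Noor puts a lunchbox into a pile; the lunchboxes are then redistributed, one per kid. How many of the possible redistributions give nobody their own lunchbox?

133496

Count assignments avoiding every fixed point. For any j of the 9 kids fixed to their own lunchbox, the other 9−j can be arranged in (9−j)! ways.
By inclusion–exclusion this is Σ_{j=0}^{9} (−1)^j C(9,j)·(9−j)!.
Computing: 362880 − 362880 + 181440 − 60480 + 15120 − 3024 + 504 − 72 + 9 − 1 = 133496.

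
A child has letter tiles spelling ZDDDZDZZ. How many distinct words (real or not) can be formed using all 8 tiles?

ZDDDZDZZ has 8 letters with D appearing 4 times and Z appearing 4 times.
Dividing 8! = 40320 by 4!·4! = 576 for the repeated letters gives 70.

70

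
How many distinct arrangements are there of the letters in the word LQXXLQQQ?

420

LQXXLQQQ has 8 letters with L appearing twice, Q appearing 4 times, and X appearing twice.
So there are 8! / (4!·2!·2!) = 420 distinguishable arrangements.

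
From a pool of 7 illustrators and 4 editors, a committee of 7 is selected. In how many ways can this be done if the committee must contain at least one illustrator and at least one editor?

With no constraint there are C(11,7) = 330 possible selections.
Subtract selections that omit an entire group: no illustrators → C(4,7) = 0; no editors → C(7,7) = 1.
Both groups omitted at once is impossible, so 330 − 1 = 329.

329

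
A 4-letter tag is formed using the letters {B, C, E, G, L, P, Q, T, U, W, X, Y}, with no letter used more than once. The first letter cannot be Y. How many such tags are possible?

10890

The first letter has 12−1 = 11 choices (anything except Y).
The remaining 3 letters are filled from the other 11 symbols without repetition: 11 × 10 × 9 = 990.
Total: 11 × 990 = 10890.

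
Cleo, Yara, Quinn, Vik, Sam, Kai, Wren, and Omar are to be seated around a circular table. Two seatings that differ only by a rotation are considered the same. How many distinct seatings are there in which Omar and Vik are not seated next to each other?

3600

Without the restriction there are (7)! = 5040 seatings.
Seatings with Omar beside Vik: treat them as a block with 2 internal orders, giving 2 × (6)! = 1440.
Subtracting, 5040 − 1440 = 3600.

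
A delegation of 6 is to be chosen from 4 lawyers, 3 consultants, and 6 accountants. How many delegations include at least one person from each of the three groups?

Total 6-person selections from all 13: C(13,6) = 1716.
Selections missing a whole group: no lawyers → C(9,6) = 84; no consultants → C(10,6) = 210; no accountants → C(7,6) = 7.
Add back selections omitting two groups (i.e. drawn from a single group): C(4,6) + C(3,6) + C(6,6) = 1.
By inclusion–exclusion: 1716 − 301 + 1 = 1416.

1416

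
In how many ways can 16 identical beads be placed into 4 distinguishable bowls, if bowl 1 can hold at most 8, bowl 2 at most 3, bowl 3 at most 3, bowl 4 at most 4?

Ignoring the caps, the number of non-negative solutions to x_1+…+x_4 = 16 is C(19,3) = 969.
Subtract solutions that violate a single cap (substitute x_i' = x_i − (cap_i+1)): x_1 ≥ 9 gives C(10,3) = 120; x_2 ≥ 4 gives C(15,3) = 455; x_3 ≥ 4 gives C(15,3) = 455; x_4 ≥ 5 gives C(14,3) = 364. Together 1394.
Add back pairs where two caps are both exceeded: 20 + 20 + 10 + 165 + 120 + 120 = 455.
Subtract triples: 0 + 0 + 0 + 20 = 20.
By inclusion–exclusion the count is 969 − 1394 + 455 − 20 = 10.

10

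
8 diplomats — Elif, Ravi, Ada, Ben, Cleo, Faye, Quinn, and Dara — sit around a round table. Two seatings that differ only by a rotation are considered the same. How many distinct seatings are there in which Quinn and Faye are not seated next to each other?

All circular seatings of 8 people number (7)! = 5040.
Seatings with Quinn beside Faye: treat them as a block with 2 internal orders, giving 2 × (6)! = 1440.
Subtracting, 5040 − 1440 = 3600.

3600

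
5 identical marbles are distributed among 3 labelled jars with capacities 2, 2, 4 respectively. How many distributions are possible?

8

Ignoring the caps, the number of non-negative solutions to x_1+…+x_3 = 5 is C(7,2) = 21.
Subtract solutions that violate a single cap (substitute x_i' = x_i − (cap_i+1)): x_1 ≥ 3 gives C(4,2) = 6; x_2 ≥ 3 gives C(4,2) = 6; x_3 ≥ 5 gives C(2,2) = 1. Together 13.
No two caps can be exceeded simultaneously, so the pair terms are all 0.
By inclusion–exclusion the count is 21 − 13 + 0 = 8.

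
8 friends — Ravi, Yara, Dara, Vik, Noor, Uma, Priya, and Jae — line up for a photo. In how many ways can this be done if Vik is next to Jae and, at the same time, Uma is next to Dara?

2880

Treat {Vik,Jae} as one block (2 orders) and {Uma,Dara} as another (2 orders).
That leaves 6 units to arrange: 2 × 2 × 6! = 4 × 720 = 2880.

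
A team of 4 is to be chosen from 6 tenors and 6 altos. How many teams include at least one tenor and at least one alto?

465

Unrestricted: C(12,4) = 495 ways to pick any 4 of the 12.
Selections missing a whole group: no tenors → C(6,4) = 15; no altos → C(6,4) = 15.
Both groups omitted at once is impossible, so 495 − 30 = 465.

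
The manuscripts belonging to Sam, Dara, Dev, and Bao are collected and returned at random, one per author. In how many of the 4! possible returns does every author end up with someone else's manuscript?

9

Let Aᵢ be the assignments in which author i gets their own manuscript. We want the size of the complement of A₁∪…∪A_4.
By inclusion–exclusion this is Σ_{j=0}^{4} (−1)^j C(4,j)·(4−j)!.
Computing: 24 − 24 + 12 − 4 + 1 = 9.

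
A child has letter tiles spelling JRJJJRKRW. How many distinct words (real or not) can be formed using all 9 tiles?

2520

The 9 letters of JRJJJRKRW have repeats: J appearing 4 times and R appearing 3 times.
So there are 9! / (4!·3!) = 2520 distinguishable arrangements.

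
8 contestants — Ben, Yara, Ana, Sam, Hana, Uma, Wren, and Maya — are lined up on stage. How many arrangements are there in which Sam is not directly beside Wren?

30240

There are 8! = 40320 arrangements in all. If Sam and Wren are adjacent, merging them into one block gives 2·(7)! = 10080 arrangements.
So 40320 − 10080 = 30240 arrangements keep them apart.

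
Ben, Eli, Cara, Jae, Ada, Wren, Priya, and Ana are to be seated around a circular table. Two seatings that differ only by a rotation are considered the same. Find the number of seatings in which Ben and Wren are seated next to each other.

1440

Treat {Ben, Wren} as one unit (2 internal orders) and seat the resulting 7 units around the table: (6)! circular arrangements.
So 2 × (6)! = 2 × 720 = 1440.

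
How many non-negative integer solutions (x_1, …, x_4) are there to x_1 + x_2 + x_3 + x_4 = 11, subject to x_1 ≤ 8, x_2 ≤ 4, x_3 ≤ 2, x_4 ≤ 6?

94

Without the upper bounds there are C(14,3) = 364 ways to split 11 among 4 variables.
Subtract solutions that violate a single cap (substitute x_i' = x_i − (cap_i+1)): x_1 ≥ 9 gives C(5,3) = 10; x_2 ≥ 5 gives C(9,3) = 84; x_3 ≥ 3 gives C(11,3) = 165; x_4 ≥ 7 gives C(7,3) = 35. Together 294.
Add back pairs where two caps are both exceeded: 0 + 0 + 0 + 20 + 0 + 4 = 24.
By inclusion–exclusion the count is 364 − 294 + 24 = 94.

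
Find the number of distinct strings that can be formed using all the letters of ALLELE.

Letter multiplicities in ALLELE: A×1, E×2, L×3.
Dividing 6! = 720 by 3!·2! = 12 for the repeated letters gives 60.

60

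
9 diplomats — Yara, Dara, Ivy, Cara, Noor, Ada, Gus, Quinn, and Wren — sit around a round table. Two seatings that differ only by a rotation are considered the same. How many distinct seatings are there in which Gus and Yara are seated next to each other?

10080

Glue Gus and Yara into a block (2 internal orders). Seating 8 units around a circle gives (7)! arrangements.
So 2 × (7)! = 2 × 5040 = 10080.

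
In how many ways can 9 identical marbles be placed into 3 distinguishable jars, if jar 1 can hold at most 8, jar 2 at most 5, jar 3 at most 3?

23

By stars and bars, unrestricted non-negative solutions to x_1+…+x_3 = 9 number C(9+2,2) = 55.
Subtract solutions that violate a single cap (substitute x_i' = x_i − (cap_i+1)): x_1 ≥ 9 gives C(2,2) = 1; x_2 ≥ 6 gives C(5,2) = 10; x_3 ≥ 4 gives C(7,2) = 21. Together 32.
No two caps can be exceeded simultaneously, so the pair terms are all 0.
By inclusion–exclusion the count is 55 − 32 + 0 = 23.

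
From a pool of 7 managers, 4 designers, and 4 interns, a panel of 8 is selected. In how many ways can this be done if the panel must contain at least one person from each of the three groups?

6104

With no constraint there are C(15,8) = 6435 possible selections.
Selections missing a whole group: no managers → C(8,8) = 1; no designers → C(11,8) = 165; no interns → C(11,8) = 165.
Add back selections omitting two groups (i.e. drawn from a single group): C(7,8) + C(4,8) + C(4,8) = 0.
By inclusion–exclusion: 6435 − 331 + 0 = 6104.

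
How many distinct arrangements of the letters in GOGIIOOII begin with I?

560

Fix I in the first position and arrange the remaining 8 letters.
Those 8 letters have G appearing twice, I appearing 3 times, and O appearing 3 times, giving (8)!/(3!·3!·2!) = 560.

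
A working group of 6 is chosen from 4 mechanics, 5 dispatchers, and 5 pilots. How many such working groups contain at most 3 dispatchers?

Split by how many dispatchers are chosen (0 through 3).
Sum: C(5,0)·C(9,6) + C(5,1)·C(9,5) + C(5,2)·C(9,4) + C(5,3)·C(9,3) = 84 + 630 + 1260 + 840 = 2814.

2814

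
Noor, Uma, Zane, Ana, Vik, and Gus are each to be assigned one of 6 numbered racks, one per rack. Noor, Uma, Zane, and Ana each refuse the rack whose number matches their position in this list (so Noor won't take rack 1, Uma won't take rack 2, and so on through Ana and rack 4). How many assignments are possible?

Let Aᵢ (for 1 ≤ i ≤ 4) be the placements that put person i in their forbidden rack. Any j of these fix j positions, leaving (6−j)! ways to fill the rest, and there are C(4,j) ways to pick which j.
By inclusion–exclusion, the number of valid placements is Σ_{j=0}^{4} (−1)^j C(4,j)·(6−j)!.
Computing: 720 − 480 + 144 − 24 + 2 = 362.

362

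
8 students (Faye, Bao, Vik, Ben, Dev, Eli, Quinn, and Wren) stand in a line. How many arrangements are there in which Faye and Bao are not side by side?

30240

Of the 8! = 40320 arrangements, those with Faye and Bao adjacent number 2 × 7! = 10080 (treat the pair as a block with 2 internal orders).
So 40320 − 10080 = 30240 arrangements keep them apart.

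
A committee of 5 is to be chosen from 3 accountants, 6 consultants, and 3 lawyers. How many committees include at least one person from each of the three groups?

540

Total 5-person selections from all 12: C(12,5) = 792.
Selections missing a whole group: no accountants → C(9,5) = 126; no consultants → C(6,5) = 6; no lawyers → C(9,5) = 126.
Add back selections omitting two groups (i.e. drawn from a single group): C(3,5) + C(6,5) + C(3,5) = 6.
By inclusion–exclusion: 792 − 258 + 6 = 540.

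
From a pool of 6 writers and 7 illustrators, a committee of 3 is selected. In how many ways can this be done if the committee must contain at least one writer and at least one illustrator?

231

With no constraint there are C(13,3) = 286 possible selections.
Subtract selections that omit an entire group: no writers → C(7,3) = 35; no illustrators → C(6,3) = 20.
Both groups omitted at once is impossible, so 286 − 55 = 231.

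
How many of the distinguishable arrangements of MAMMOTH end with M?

360

With the last slot taken by M, it remains to arrange the other 6 letters (AMMOTH).
Those 6 letters have M appearing twice, giving (6)!/(2!) = 360.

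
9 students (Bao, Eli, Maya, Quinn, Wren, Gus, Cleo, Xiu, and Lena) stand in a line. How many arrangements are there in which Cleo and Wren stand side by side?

Treat {Cleo, Wren} as a single unit. There are 8 units to order, and the pair itself can be ordered 2 ways.
So the count is 2·(8)! = 80640.

80640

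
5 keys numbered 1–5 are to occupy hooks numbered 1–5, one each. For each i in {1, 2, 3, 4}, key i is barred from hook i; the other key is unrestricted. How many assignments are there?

53

Let Aᵢ (for 1 ≤ i ≤ 4) be the placements that put key i in its forbidden hook. Any j of these fix j positions, leaving (5−j)! ways to fill the rest, and there are C(4,j) ways to pick which j.
By inclusion–exclusion, the number of valid placements is Σ_{j=0}^{4} (−1)^j C(4,j)·(5−j)!.
Computing: 120 − 96 + 36 − 8 + 1 = 53.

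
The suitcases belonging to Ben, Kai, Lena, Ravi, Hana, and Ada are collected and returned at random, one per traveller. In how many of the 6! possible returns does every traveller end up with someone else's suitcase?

This is the derangement count D_6: permutations of 6 items with no fixed point.
By inclusion–exclusion this is Σ_{j=0}^{6} (−1)^j C(6,j)·(6−j)!.
Computing: 720 − 720 + 360 − 120 + 30 − 6 + 1 = 265.

265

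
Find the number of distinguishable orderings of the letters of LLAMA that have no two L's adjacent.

18

Total arrangements of LLAMA: 5!/(2!·2!) = 30.
Arrangements with the L's together: treat LL as one letter, giving (4)!/(2!) = 12.
Hence 30 − 12 = 18.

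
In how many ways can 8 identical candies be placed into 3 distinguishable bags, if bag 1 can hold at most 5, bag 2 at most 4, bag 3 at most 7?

Without the upper bounds there are C(10,2) = 45 ways to split 8 among 3 bags.
Subtract solutions that violate a single cap (substitute x_i' = x_i − (cap_i+1)): x_1 ≥ 6 gives C(4,2) = 6; x_2 ≥ 5 gives C(5,2) = 10; x_3 ≥ 8 gives C(2,2) = 1. Together 17.
No two caps can be exceeded simultaneously, so the pair terms are all 0.
By inclusion–exclusion the count is 45 − 17 + 0 = 28.

28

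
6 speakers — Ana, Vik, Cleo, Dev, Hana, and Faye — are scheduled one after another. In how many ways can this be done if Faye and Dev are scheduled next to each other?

Glue Faye and Dev into one block (2 internal orders), leaving 5 units to arrange in a row.
That gives 2 × 5! = 2 × 120 = 240.

240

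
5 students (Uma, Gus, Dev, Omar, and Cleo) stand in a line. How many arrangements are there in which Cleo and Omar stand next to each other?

Place the 3 others and the Cleo-Omar pair as 4 objects in a line; the pair has 2 internal arrangements.
So the count is 2·(4)! = 48.

48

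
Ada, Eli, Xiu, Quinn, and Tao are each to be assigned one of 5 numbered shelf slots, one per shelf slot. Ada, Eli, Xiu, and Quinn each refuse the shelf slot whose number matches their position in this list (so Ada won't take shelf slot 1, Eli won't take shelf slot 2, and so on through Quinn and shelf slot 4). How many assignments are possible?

Let Aᵢ (for 1 ≤ i ≤ 4) be the placements that put person i in their forbidden shelf slot. Any j of these fix j positions, leaving (5−j)! ways to fill the rest, and there are C(4,j) ways to pick which j.
By inclusion–exclusion, the number of valid placements is Σ_{j=0}^{4} (−1)^j C(4,j)·(5−j)!.
Computing: 120 − 96 + 36 − 8 + 1 = 53.

53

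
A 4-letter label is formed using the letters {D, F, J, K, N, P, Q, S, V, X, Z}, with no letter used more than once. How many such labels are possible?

This is a permutation of 4 out of 11: P(11,4) = 11!/7!.
That product is 11 × 10 × 9 × 8 = 7920.

7920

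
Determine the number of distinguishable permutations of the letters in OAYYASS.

OAYYASS has 7 letters with A appearing twice, S appearing twice, and Y appearing twice.
Dividing 7! = 5040 by 2!·2!·2! = 8 for the repeated letters gives 630.

630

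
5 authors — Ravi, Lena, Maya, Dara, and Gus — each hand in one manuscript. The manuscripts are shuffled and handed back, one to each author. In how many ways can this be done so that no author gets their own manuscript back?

44

Count assignments avoiding every fixed point. For any j of the 5 authors fixed to their own manuscript, the other 5−j can be arranged in (5−j)! ways.
By inclusion–exclusion this is Σ_{j=0}^{5} (−1)^j C(5,j)·(5−j)!.
Computing: 120 − 120 + 60 − 20 + 5 − 1 = 44.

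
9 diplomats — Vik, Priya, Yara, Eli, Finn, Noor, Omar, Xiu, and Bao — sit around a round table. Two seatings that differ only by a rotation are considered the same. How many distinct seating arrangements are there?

Seat Vik anywhere (absorbing the rotational symmetry), then permute the other 8: (8)! = 40320.

40320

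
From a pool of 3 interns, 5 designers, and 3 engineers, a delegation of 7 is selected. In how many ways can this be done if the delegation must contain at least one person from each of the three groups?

314

With no constraint there are C(11,7) = 330 possible selections.
Subtract selections that omit an entire group: no interns → C(8,7) = 8; no designers → C(6,7) = 0; no engineers → C(8,7) = 8.
Add back selections omitting two groups (i.e. drawn from a single group): C(3,7) + C(5,7) + C(3,7) = 0.
By inclusion–exclusion: 330 − 16 + 0 = 314.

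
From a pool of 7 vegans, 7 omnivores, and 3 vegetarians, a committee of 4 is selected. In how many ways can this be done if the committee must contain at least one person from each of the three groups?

1029

Unrestricted: C(17,4) = 2380 ways to pick any 4 of the 17.
Selections missing a whole group: no vegans → C(10,4) = 210; no omnivores → C(10,4) = 210; no vegetarians → C(14,4) = 1001.
Add back selections omitting two groups (i.e. drawn from a single group): C(7,4) + C(7,4) + C(3,4) = 70.
By inclusion–exclusion: 2380 − 1421 + 70 = 1029.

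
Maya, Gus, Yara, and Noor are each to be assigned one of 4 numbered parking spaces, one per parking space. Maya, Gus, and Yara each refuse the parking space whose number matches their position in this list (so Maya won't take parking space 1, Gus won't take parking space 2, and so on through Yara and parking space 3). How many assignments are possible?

11

Let Aᵢ (for i ∈ {1, 2, 3}) be the placements that put person i in their forbidden parking space. Any j of these fix j positions, leaving (4−j)! ways to fill the rest, and there are C(3,j) ways to pick which j.
By inclusion–exclusion, the number of valid placements is Σ_{j=0}^{3} (−1)^j C(3,j)·(4−j)!.
Computing: 24 − 18 + 6 − 1 = 11.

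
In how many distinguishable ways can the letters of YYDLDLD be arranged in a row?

The 7 letters of YYDLDLD have repeats: D appearing 3 times, L appearing twice, and Y appearing twice.
Dividing 7! = 5040 by 3!·2!·2! = 24 for the repeated letters gives 210.

210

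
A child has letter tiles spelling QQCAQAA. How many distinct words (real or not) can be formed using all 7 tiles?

QQCAQAA has 7 letters with A appearing 3 times and Q appearing 3 times.
So there are 7! / (3!·3!) = 140 distinguishable arrangements.

140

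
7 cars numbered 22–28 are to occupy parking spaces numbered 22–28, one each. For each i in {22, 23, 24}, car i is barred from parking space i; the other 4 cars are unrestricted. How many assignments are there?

3216

Let Aᵢ (for i ∈ {22, 23, 24}) be the placements that put car i in its forbidden parking space. Any j of these fix j positions, leaving (7−j)! ways to fill the rest, and there are C(3,j) ways to pick which j.
By inclusion–exclusion, the number of valid placements is Σ_{j=0}^{3} (−1)^j C(3,j)·(7−j)!.
Computing: 5040 − 2160 + 360 − 24 = 3216.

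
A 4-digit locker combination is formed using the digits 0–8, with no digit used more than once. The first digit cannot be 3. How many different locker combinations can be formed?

The first digit has 9−1 = 8 choices (anything except 3).
The remaining 3 digits are filled from the other 8 symbols without repetition: 8 × 7 × 6 = 336.
Total: 8 × 336 = 2688.

2688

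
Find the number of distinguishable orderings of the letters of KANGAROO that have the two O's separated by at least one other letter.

Total arrangements of KANGAROO: 8!/(2!·2!) = 10080.
If the two O's are adjacent, glue them into one block, leaving 7 items to arrange: (7)!/(2!) = 2520 ways.
Subtracting, 10080 − 2520 = 7560 arrangements keep the O's apart.

7560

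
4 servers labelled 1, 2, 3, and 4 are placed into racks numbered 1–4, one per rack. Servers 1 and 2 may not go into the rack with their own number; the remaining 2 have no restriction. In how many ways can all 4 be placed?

14

Let Aᵢ (for i ∈ {1, 2}) be the placements that put server i in its forbidden rack. Any j of these fix j positions, leaving (4−j)! ways to fill the rest, and there are C(2,j) ways to pick which j.
By inclusion–exclusion, the number of valid placements is Σ_{j=0}^{2} (−1)^j C(2,j)·(4−j)!.
Computing: 24 − 12 + 2 = 14.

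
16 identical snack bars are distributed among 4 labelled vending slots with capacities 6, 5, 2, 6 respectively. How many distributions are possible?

19

By stars and bars, unrestricted non-negative solutions to x_1+…+x_4 = 16 number C(16+3,3) = 969.
Subtract solutions that violate a single cap (substitute x_i' = x_i − (cap_i+1)): x_1 ≥ 7 gives C(12,3) = 220; x_2 ≥ 6 gives C(13,3) = 286; x_3 ≥ 3 gives C(16,3) = 560; x_4 ≥ 7 gives C(12,3) = 220. Together 1286.
Add back pairs where two caps are both exceeded: 20 + 84 + 10 + 120 + 20 + 84 = 338.
Subtract triples: 1 + 0 + 0 + 1 = 2.
By inclusion–exclusion the count is 969 − 1286 + 338 − 2 = 19.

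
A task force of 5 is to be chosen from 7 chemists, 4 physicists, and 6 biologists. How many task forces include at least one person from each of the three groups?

Total 5-person selections from all 17: C(17,5) = 6188.
Selections missing a whole group: no chemists → C(10,5) = 252; no physicists → C(13,5) = 1287; no biologists → C(11,5) = 462.
Add back selections omitting two groups (i.e. drawn from a single group): C(7,5) + C(4,5) + C(6,5) = 27.
By inclusion–exclusion: 6188 − 2001 + 27 = 4214.

4214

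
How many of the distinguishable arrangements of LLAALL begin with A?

With the first slot taken by A, it remains to arrange the other 5 letters (LLALL).
Those 5 letters have L appearing 4 times, giving (5)!/(4!) = 5.

5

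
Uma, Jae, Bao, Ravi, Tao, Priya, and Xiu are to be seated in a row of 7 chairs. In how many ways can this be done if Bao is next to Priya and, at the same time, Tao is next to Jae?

480

Treat {Bao,Priya} as one block (2 orders) and {Tao,Jae} as another (2 orders).
That leaves 5 units to arrange: 2 × 2 × 5! = 4 × 120 = 480.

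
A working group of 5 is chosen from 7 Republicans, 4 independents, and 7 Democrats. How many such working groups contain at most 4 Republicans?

8547

Split by how many Republicans are chosen (0 through 4).
Sum: C(7,0)·C(11,5) + C(7,1)·C(11,4) + C(7,2)·C(11,3) + C(7,3)·C(11,2) + C(7,4)·C(11,1) = 462 + 2310 + 3465 + 1925 + 385 = 8547.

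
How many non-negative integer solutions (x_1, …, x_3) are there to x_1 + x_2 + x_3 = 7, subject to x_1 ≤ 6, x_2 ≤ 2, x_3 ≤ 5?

17

Ignoring the caps, the number of non-negative solutions to x_1+…+x_3 = 7 is C(9,2) = 36.
Subtract solutions that violate a single cap (substitute x_i' = x_i − (cap_i+1)): x_1 ≥ 7 gives C(2,2) = 1; x_2 ≥ 3 gives C(6,2) = 15; x_3 ≥ 6 gives C(3,2) = 3. Together 19.
No two caps can be exceeded simultaneously, so the pair terms are all 0.
By inclusion–exclusion the count is 36 − 19 + 0 = 17.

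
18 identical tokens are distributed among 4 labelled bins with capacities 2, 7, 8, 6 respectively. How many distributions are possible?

By stars and bars, unrestricted non-negative solutions to x_1+…+x_4 = 18 number C(18+3,3) = 1330.
Subtract solutions that violate a single cap (substitute x_i' = x_i − (cap_i+1)): x_1 ≥ 3 gives C(18,3) = 816; x_2 ≥ 8 gives C(13,3) = 286; x_3 ≥ 9 gives C(12,3) = 220; x_4 ≥ 7 gives C(14,3) = 364. Together 1686.
Add back pairs where two caps are both exceeded: 120 + 84 + 165 + 4 + 20 + 10 = 403.
Subtract triples: 0 + 1 + 0 + 0 = 1.
By inclusion–exclusion the count is 1330 − 1686 + 403 − 1 = 46.

46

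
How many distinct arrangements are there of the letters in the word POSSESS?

210

The 7 letters of POSSESS have repeats: S appearing 4 times.
Dividing 7! = 5040 by 4! = 24 for the repeated letters gives 210.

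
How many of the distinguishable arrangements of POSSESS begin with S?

With the first slot taken by S, it remains to arrange the other 6 letters (POSESS).
Those 6 letters have S appearing 3 times, giving (6)!/(3!) = 120.

120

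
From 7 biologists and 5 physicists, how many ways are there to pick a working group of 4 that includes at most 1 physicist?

210

Split by how many physicists are chosen (0 through 1).
Sum: C(5,0)·C(7,4) + C(5,1)·C(7,3) = 35 + 175 = 210.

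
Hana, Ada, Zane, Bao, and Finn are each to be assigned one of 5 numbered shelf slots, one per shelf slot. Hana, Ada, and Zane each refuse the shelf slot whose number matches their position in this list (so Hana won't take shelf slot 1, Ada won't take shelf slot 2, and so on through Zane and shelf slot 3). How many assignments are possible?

64

Let Aᵢ (for i ∈ {1, 2, 3}) be the placements that put person i in their forbidden shelf slot. Any j of these fix j positions, leaving (5−j)! ways to fill the rest, and there are C(3,j) ways to pick which j.
By inclusion–exclusion, the number of valid placements is Σ_{j=0}^{3} (−1)^j C(3,j)·(5−j)!.
Computing: 120 − 72 + 18 − 2 = 64.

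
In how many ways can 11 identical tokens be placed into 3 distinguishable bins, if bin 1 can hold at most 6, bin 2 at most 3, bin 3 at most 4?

6

Without the upper bounds there are C(13,2) = 78 ways to split 11 among 3 bins.
Subtract solutions that violate a single cap (substitute x_i' = x_i − (cap_i+1)): x_1 ≥ 7 gives C(6,2) = 15; x_2 ≥ 4 gives C(9,2) = 36; x_3 ≥ 5 gives C(8,2) = 28. Together 79.
Add back pairs where two caps are both exceeded: 1 + 0 + 6 = 7.
By inclusion–exclusion the count is 78 − 79 + 7 = 6.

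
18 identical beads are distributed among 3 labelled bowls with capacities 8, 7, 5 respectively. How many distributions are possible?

Without the upper bounds there are C(20,2) = 190 ways to split 18 among 3 bowls.
Subtract solutions that violate a single cap (substitute x_i' = x_i − (cap_i+1)): x_1 ≥ 9 gives C(11,2) = 55; x_2 ≥ 8 gives C(12,2) = 66; x_3 ≥ 6 gives C(14,2) = 91. Together 212.
Add back pairs where two caps are both exceeded: 3 + 10 + 15 = 28.
By inclusion–exclusion the count is 190 − 212 + 28 = 6.

6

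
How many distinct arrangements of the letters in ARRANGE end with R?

360

Fix R in the last position and arrange the remaining 6 letters.
Those 6 letters have A appearing twice, giving (6)!/(2!) = 360.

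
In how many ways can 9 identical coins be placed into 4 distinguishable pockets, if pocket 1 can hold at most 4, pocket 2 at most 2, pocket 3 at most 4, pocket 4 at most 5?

Without the upper bounds there are C(12,3) = 220 ways to split 9 among 4 pockets.
Subtract solutions that violate a single cap (substitute x_i' = x_i − (cap_i+1)): x_1 ≥ 5 gives C(7,3) = 35; x_2 ≥ 3 gives C(9,3) = 84; x_3 ≥ 5 gives C(7,3) = 35; x_4 ≥ 6 gives C(6,3) = 20. Together 174.
Add back pairs where two caps are both exceeded: 4 + 0 + 0 + 4 + 1 + 0 = 9.
By inclusion–exclusion the count is 220 − 174 + 9 = 55.

55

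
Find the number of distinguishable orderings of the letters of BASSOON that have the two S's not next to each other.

900

Total arrangements of BASSOON: 7!/(2!·2!) = 1260.
Arrangements with the S's together: treat SS as one letter, giving (6)!/(2!) = 360.
Subtracting, 1260 − 360 = 900 arrangements keep the S's apart.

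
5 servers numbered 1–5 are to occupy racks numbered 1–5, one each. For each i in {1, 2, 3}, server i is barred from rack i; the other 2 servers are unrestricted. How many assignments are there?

64

Let Aᵢ (for i ∈ {1, 2, 3}) be the placements that put server i in its forbidden rack. Any j of these fix j positions, leaving (5−j)! ways to fill the rest, and there are C(3,j) ways to pick which j.
By inclusion–exclusion, the number of valid placements is Σ_{j=0}^{3} (−1)^j C(3,j)·(5−j)!.
Computing: 120 − 72 + 18 − 2 = 64.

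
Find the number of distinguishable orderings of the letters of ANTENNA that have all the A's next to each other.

120

Treat the 2 copies of A as a single block. The multiset to arrange is then {AA, E, N, N, N, T}, 6 items in all.
That gives (6)!/(3!) = 120 arrangements.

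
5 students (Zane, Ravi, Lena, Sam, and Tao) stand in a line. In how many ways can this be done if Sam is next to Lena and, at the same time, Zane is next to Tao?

24

Treat {Sam,Lena} as one block (2 orders) and {Zane,Tao} as another (2 orders).
That leaves 3 units to arrange: 2 × 2 × 3! = 4 × 6 = 24.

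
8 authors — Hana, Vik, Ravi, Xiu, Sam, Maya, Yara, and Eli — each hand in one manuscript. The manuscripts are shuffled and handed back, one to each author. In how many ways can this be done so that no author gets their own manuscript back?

This is the derangement count D_8: permutations of 8 items with no fixed point.
By inclusion–exclusion this is Σ_{j=0}^{8} (−1)^j C(8,j)·(8−j)!.
Computing: 40320 − 40320 + 20160 − 6720 + 1680 − 336 + 56 − 8 + 1 = 14833.

14833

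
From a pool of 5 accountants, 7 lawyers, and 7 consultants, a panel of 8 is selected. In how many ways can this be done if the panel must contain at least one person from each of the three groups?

71589

With no constraint there are C(19,8) = 75582 possible selections.
Selections missing a whole group: no accountants → C(14,8) = 3003; no lawyers → C(12,8) = 495; no consultants → C(12,8) = 495.
Add back selections omitting two groups (i.e. drawn from a single group): C(5,8) + C(7,8) + C(7,8) = 0.
By inclusion–exclusion: 75582 − 3993 + 0 = 71589.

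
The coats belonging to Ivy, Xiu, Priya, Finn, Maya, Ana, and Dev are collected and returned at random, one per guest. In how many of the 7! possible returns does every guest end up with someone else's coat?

1854

Count assignments avoiding every fixed point. For any j of the 7 guests fixed to their own coat, the other 7−j can be arranged in (7−j)! ways.
By inclusion–exclusion this is Σ_{j=0}^{7} (−1)^j C(7,j)·(7−j)!.
Computing: 5040 − 5040 + 2520 − 840 + 210 − 42 + 7 − 1 = 1854.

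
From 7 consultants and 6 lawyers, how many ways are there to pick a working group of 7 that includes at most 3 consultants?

658

Split by how many consultants are chosen (0 through 3).
Sum: C(7,0)·C(6,7) + C(7,1)·C(6,6) + C(7,2)·C(6,5) + C(7,3)·C(6,4) = 0 + 7 + 126 + 525 = 658.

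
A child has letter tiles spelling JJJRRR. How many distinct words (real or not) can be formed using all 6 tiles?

The 6 letters of JJJRRR have repeats: J appearing 3 times and R appearing 3 times.
Dividing 6! = 720 by 3!·3! = 36 for the repeated letters gives 20.

20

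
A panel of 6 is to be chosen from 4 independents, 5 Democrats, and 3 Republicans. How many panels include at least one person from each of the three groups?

805

Unrestricted: C(12,6) = 924 ways to pick any 6 of the 12.
Subtract selections that omit an entire group: no independents → C(8,6) = 28; no Democrats → C(7,6) = 7; no Republicans → C(9,6) = 84.
Add back selections omitting two groups (i.e. drawn from a single group): C(4,6) + C(5,6) + C(3,6) = 0.
By inclusion–exclusion: 924 − 119 + 0 = 805.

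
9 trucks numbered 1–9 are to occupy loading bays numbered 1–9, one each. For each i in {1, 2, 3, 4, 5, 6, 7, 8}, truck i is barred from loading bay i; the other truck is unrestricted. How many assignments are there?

148329

Let Aᵢ (for 1 ≤ i ≤ 8) be the placements that put truck i in its forbidden loading bay. Any j of these fix j positions, leaving (9−j)! ways to fill the rest, and there are C(8,j) ways to pick which j.
By inclusion–exclusion, the number of valid placements is Σ_{j=0}^{8} (−1)^j C(8,j)·(9−j)!.
Computing: 362880 − 322560 + 141120 − 40320 + 8400 − 1344 + 168 − 16 + 1 = 148329.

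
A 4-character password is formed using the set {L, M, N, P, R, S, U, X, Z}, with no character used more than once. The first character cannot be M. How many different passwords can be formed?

2688

The first character has 9−1 = 8 choices (anything except M).
The remaining 3 characters are filled from the other 8 symbols without repetition: 8 × 7 × 6 = 336.
Total: 8 × 336 = 2688.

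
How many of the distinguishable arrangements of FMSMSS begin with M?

With the first slot taken by M, it remains to arrange the other 5 letters (FSMSS).
Those 5 letters have S appearing 3 times, giving (5)!/(3!) = 20.

20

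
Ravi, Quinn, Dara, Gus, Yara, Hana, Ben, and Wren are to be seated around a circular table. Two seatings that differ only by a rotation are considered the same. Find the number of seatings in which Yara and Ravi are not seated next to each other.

3600

All circular seatings of 8 people number (7)! = 5040.
Those with Yara next to Ravi: fuse the pair into one unit and seat 7 units around a circle — 2·(6)! = 1440.
Subtracting, 5040 − 1440 = 3600.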